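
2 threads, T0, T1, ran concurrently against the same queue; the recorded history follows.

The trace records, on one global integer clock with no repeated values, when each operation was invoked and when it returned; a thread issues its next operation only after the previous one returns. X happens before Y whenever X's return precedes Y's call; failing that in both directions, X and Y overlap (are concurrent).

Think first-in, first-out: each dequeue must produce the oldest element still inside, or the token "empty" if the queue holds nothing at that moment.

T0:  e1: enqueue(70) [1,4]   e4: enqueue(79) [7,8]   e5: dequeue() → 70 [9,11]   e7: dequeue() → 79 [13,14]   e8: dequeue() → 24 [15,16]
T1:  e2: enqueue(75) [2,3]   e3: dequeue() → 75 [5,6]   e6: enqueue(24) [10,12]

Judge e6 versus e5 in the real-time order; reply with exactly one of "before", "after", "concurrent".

e6 spans [10,12], e5 spans [9,11]
the intervals overlap in both directions

concurrent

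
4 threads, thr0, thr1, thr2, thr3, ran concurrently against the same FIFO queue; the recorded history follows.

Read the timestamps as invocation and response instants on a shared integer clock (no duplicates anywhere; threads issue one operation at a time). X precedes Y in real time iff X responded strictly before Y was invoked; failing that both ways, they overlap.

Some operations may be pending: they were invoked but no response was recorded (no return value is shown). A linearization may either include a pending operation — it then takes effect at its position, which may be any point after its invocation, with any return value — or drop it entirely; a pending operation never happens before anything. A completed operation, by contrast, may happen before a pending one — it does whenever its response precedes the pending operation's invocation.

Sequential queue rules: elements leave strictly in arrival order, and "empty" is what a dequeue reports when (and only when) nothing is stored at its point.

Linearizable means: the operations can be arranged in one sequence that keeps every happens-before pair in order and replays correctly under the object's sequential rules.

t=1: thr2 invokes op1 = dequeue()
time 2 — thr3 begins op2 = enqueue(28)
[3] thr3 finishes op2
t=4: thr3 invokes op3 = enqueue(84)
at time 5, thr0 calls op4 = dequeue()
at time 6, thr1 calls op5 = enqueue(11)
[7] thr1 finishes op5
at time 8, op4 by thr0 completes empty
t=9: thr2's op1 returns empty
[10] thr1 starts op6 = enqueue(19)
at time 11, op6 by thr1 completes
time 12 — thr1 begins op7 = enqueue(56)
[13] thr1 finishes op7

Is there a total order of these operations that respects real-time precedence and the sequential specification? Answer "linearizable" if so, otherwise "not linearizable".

not linearizable

events 1..8 are fine; event 9 — the response of op1 at time 9 — makes the prefix non-linearizable
the 4 completed operations admit 8 real-time orders; each fails the FIFO queue replay
every completion of the 1 pending operation (op3) was checked; none linearizes
e.g. op1, op2, op4, op5 (pending dropped): illegal at step 3, since op4 dequeue() → empty cannot apply there
e.g. op1, op2, op5, op4 (pending dropped): illegal at step 4, since op4 dequeue() → empty cannot apply there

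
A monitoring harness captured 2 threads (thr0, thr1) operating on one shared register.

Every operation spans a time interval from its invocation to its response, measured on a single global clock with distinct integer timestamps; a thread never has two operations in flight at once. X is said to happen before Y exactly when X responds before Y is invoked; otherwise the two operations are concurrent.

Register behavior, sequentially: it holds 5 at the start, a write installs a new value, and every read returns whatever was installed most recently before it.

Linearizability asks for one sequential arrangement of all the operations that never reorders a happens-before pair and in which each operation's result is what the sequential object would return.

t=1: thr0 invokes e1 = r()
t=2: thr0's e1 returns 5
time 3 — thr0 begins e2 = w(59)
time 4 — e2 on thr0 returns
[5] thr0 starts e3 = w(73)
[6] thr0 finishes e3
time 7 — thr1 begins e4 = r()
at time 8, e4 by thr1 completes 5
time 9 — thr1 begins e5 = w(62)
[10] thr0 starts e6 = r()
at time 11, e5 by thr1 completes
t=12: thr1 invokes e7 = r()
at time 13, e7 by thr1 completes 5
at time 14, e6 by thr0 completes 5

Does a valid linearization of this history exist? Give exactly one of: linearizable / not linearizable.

not linearizable

prefix check: 1..7 passes, 1..8 fails once e4's time-8 response joins
a single order respects real time; the 4 completed register operations fail replay along it
e.g. e1, e2, e3, e4: illegal at step 4, since e4 r() → 5 cannot apply there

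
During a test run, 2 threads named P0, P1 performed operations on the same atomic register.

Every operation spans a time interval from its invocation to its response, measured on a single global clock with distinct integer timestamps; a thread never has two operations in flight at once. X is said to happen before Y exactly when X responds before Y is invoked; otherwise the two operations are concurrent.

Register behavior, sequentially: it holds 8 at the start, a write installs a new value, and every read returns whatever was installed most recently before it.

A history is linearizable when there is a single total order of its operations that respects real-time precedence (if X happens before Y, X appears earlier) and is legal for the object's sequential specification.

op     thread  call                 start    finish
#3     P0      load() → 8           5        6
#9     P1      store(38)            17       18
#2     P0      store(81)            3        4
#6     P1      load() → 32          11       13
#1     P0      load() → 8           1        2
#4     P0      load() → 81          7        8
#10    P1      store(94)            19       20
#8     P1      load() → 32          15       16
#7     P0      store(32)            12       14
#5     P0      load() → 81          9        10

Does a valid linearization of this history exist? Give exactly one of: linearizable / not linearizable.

not linearizable

already the first 6 events (up to #3's response at time 6) admit no linearization; the first 5 still do
exhaustive check: the 3 completed atomic register ops admit one real-time order; illegal
one such order, #1, #2, #3, breaks at step 3 where #3 load() → 8 is illegal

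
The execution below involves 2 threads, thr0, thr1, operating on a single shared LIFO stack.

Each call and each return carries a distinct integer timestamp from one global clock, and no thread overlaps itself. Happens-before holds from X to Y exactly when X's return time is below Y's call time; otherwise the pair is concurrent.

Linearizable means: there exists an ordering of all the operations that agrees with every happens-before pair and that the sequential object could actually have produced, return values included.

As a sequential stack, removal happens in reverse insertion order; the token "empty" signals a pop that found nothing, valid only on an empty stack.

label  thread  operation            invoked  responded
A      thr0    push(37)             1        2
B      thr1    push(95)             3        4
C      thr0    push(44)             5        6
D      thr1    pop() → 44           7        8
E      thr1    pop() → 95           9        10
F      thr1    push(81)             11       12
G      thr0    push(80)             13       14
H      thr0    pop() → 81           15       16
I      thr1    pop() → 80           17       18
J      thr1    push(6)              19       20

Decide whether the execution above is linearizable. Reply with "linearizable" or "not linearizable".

prefix check: 1..15 passes, 1..16 fails once H's time-16 response joins
a single order respects real time; the 8 completed LIFO stack operations fail replay along it
take A, B, C, D, E, F, G, H: step 8 already fails, because H pop() → 81 cannot occur there

not linearizable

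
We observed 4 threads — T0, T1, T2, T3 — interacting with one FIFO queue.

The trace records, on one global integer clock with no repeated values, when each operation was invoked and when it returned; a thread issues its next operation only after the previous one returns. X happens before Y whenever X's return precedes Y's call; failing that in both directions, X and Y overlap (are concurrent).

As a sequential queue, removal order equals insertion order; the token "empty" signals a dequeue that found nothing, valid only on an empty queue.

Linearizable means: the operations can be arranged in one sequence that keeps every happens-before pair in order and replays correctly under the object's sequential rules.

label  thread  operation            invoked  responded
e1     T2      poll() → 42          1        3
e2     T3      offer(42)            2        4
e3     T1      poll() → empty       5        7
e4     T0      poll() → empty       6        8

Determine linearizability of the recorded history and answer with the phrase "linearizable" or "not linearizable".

linearizable

one valid linearization: e2, e1, e3, e4
step 1: e2 offer(42) — queue <42>
step 2: e1 poll() → 42 — queue <>
step 3: e3 poll() → empty — queue <>
step 4: e4 poll() → empty — queue <>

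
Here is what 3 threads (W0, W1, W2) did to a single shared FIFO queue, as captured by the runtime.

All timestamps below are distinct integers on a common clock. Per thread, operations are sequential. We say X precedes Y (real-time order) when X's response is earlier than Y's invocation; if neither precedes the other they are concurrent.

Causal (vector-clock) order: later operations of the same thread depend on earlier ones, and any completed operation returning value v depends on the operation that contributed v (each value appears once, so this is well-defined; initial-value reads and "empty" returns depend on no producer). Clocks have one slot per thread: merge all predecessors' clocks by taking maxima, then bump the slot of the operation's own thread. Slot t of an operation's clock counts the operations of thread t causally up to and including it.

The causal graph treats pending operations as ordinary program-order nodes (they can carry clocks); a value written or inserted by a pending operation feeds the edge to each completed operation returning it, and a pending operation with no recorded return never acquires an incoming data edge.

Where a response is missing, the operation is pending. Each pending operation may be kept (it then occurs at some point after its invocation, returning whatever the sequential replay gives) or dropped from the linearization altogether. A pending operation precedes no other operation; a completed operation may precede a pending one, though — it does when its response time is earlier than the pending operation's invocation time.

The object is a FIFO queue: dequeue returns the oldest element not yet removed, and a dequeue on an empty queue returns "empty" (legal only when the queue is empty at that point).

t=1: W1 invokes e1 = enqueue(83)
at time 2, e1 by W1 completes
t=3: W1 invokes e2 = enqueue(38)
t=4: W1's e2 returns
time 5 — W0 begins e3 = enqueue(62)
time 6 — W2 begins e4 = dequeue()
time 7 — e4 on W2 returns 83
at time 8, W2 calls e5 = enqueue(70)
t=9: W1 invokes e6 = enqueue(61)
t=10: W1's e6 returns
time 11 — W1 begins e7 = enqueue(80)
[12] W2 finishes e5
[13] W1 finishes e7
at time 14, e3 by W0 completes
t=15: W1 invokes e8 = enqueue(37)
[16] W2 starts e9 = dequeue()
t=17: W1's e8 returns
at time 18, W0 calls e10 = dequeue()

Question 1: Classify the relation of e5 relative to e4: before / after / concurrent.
Answer: after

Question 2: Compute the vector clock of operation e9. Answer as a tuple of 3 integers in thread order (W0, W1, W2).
Answer: (0, 1, 3)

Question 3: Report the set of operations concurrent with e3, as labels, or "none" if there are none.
Answer: e4, e5, e6, e7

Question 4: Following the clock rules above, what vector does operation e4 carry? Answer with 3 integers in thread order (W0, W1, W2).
Answer: (0, 1, 1)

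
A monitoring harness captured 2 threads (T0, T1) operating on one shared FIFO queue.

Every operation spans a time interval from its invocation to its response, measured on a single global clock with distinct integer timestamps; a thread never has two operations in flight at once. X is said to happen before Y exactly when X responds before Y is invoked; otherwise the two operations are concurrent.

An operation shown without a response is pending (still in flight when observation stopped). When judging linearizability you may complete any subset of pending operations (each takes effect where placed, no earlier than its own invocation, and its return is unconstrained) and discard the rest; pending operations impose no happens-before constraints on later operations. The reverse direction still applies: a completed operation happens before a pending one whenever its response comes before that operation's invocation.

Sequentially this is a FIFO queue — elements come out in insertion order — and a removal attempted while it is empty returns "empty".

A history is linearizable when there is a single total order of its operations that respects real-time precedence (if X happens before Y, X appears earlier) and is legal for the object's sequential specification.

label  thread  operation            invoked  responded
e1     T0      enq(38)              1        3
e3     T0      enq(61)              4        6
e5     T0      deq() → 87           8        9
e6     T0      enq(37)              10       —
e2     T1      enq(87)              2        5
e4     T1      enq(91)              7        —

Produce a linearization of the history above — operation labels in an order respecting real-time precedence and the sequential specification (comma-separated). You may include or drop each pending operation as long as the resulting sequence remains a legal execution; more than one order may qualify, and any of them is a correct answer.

after step 1 (e2 enq(87)): queue <87>
after step 2 (e1 enq(38)): queue <87,38>
after step 3 (e3 enq(61)): queue <87,38,61>
after step 4 (e4 enq(91) (pending, included)): queue <87,38,61,91>
after step 5 (e5 deq() → 87): queue <38,61,91>

e2, e1, e3, e4, e5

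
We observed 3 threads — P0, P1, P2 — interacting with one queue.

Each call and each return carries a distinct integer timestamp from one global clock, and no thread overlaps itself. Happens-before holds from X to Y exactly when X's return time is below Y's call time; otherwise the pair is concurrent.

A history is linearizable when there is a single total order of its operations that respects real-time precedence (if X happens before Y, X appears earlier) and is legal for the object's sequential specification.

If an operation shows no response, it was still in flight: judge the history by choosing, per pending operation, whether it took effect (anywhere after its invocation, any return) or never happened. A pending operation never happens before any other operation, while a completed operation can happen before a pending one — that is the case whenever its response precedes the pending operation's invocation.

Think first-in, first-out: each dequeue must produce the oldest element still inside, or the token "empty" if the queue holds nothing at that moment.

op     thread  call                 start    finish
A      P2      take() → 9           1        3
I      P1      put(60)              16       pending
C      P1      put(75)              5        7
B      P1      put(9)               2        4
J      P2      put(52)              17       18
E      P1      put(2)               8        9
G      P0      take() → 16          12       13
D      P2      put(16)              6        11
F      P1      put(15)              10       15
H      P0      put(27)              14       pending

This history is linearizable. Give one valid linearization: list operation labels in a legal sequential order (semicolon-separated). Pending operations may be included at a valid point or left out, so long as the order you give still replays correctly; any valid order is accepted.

B; A; D; C; E; F; G; H; I; J

after step 1 (B put(9)): queue <9>
after step 2 (A take() → 9): queue <>
after step 3 (D put(16)): queue <16>
after step 4 (C put(75)): queue <16,75>
after step 5 (E put(2)): queue <16,75,2>
after step 6 (F put(15)): queue <16,75,2,15>
after step 7 (G take() → 16): queue <75,2,15>
after step 8 (H put(27) (pending, included)): queue <75,2,15,27>
after step 9 (I put(60) (pending, included)): queue <75,2,15,27,60>
after step 10 (J put(52)): queue <75,2,15,27,60,52>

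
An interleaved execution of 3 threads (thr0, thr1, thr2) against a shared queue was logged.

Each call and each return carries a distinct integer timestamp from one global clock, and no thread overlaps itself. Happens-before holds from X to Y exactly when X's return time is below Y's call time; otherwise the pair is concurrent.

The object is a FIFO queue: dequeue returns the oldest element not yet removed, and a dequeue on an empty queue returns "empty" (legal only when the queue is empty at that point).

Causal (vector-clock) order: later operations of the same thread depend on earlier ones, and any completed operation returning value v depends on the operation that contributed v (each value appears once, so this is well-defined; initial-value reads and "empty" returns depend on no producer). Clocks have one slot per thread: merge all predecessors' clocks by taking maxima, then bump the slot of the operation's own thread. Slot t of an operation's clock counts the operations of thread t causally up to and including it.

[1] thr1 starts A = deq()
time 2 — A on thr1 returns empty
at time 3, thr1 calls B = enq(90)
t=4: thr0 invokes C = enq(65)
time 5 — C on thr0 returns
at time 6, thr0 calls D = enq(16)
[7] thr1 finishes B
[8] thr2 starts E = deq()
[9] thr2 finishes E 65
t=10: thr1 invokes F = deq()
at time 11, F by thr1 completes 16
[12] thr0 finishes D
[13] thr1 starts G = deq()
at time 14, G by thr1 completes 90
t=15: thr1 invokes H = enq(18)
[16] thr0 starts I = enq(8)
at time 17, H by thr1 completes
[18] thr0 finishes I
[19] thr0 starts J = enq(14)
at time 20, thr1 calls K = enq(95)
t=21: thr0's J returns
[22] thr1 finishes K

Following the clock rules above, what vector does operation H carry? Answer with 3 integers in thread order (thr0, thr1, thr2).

invoked at 1, A has no predecessors; its own thr1 bump gives (0, 1, 0)
invoked at 4, C has no predecessors; its own thr0 bump gives (1, 0, 0)
merge at B (invoked 3): VC(A)=(0, 1, 0), own-thread bump on thr1 → (0, 2, 0)
merge at E (invoked 8): VC(C)=(1, 0, 0), own-thread bump on thr2 → (1, 0, 1)
merge at D (invoked 6): VC(C)=(1, 0, 0), own-thread bump on thr0 → (2, 0, 0)
merge at I (invoked 16): VC(D)=(2, 0, 0), own-thread bump on thr0 → (3, 0, 0)
merge at J (invoked 19): VC(I)=(3, 0, 0), own-thread bump on thr0 → (4, 0, 0)
merge at F (invoked 10): VC(B)=(0, 2, 0), VC(D)=(2, 0, 0), own-thread bump on thr1 → (2, 3, 0)
merge at G (invoked 13): VC(B)=(0, 2, 0), VC(F)=(2, 3, 0), own-thread bump on thr1 → (2, 4, 0)
merge at H (invoked 15): VC(G)=(2, 4, 0), own-thread bump on thr1 → (2, 5, 0)
merge at K (invoked 20): VC(H)=(2, 5, 0), own-thread bump on thr1 → (2, 6, 0)
target: VC(H) = (2, 5, 0)

(2, 5, 0)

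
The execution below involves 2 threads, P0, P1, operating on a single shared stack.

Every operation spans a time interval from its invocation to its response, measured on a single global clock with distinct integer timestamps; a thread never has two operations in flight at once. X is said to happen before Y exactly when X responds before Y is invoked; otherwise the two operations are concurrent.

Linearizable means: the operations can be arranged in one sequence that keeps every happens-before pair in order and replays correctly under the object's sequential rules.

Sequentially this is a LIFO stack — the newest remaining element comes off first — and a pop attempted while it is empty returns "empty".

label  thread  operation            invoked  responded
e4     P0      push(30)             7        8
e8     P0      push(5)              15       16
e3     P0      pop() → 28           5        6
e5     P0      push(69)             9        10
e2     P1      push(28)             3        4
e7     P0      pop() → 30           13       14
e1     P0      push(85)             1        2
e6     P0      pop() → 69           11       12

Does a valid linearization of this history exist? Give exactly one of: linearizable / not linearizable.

witness order: e1, e2, e3, e4, e5, e6, e7, e8
1. e1 push(85), leaving stack <85>
2. e2 push(28), leaving stack <85,28>
3. e3 pop() → 28, leaving stack <85>
4. e4 push(30), leaving stack <85,30>
5. e5 push(69), leaving stack <85,30,69>
6. e6 pop() → 69, leaving stack <85,30>
7. e7 pop() → 30, leaving stack <85>
8. e8 push(5), leaving stack <85,5>

linearizable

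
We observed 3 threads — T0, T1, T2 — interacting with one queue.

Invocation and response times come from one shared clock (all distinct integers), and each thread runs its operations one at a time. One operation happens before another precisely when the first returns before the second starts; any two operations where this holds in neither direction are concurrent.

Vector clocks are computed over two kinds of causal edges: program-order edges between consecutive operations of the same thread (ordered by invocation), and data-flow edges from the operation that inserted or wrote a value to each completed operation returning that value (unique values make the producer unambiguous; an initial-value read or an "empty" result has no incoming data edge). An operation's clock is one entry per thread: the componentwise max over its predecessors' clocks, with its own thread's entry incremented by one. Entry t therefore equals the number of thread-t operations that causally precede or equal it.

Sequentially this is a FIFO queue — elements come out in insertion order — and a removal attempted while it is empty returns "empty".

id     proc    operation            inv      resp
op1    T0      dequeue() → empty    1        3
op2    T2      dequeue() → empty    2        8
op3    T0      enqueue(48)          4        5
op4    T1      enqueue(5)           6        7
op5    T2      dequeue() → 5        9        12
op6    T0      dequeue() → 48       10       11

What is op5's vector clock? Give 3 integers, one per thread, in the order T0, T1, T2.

(0, 1, 2)

invoked at 2, op2 has no predecessors; its own T2 bump gives (0, 0, 1)
invoked at 6, op4 has no predecessors; its own T1 bump gives (0, 1, 0)
invoked at 1, op1 has no predecessors; its own T0 bump gives (1, 0, 0)
op3 (invocation 4): componentwise max over VC(op1)=(1, 0, 0), +1 at T0, giving (2, 0, 0)
op5 (invocation 9): componentwise max over VC(op2)=(0, 0, 1), VC(op4)=(0, 1, 0), +1 at T2, giving (0, 1, 2)
op6 (invocation 10): componentwise max over VC(op3)=(2, 0, 0), +1 at T0, giving (3, 0, 0)
target: VC(op5) = (0, 1, 2)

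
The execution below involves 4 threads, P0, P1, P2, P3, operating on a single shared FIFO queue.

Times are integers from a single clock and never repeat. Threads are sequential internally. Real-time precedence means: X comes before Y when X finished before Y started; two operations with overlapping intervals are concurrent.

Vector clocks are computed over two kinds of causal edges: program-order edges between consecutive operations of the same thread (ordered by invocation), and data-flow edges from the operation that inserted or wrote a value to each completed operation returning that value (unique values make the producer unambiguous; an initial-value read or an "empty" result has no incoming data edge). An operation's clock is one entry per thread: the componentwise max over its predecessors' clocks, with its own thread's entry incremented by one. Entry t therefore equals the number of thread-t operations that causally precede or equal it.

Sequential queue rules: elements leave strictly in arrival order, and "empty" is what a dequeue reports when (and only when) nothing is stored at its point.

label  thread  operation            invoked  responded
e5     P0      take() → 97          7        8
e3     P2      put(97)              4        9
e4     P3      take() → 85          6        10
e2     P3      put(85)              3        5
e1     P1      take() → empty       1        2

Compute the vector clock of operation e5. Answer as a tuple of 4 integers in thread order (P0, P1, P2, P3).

(1, 0, 1, 0)

VC(e2, invoked at 3): no causal predecessors; +1 on P3 → (0, 0, 0, 1)
VC(e3, invoked at 4): no causal predecessors; +1 on P2 → (0, 0, 1, 0)
VC(e1, invoked at 1): no causal predecessors; +1 on P1 → (0, 1, 0, 0)
merge at e4 (invoked 6): VC(e2)=(0, 0, 0, 1), own-thread bump on P3 → (0, 0, 0, 2)
merge at e5 (invoked 7): VC(e3)=(0, 0, 1, 0), own-thread bump on P0 → (1, 0, 1, 0)
target: VC(e5) = (1, 0, 1, 0)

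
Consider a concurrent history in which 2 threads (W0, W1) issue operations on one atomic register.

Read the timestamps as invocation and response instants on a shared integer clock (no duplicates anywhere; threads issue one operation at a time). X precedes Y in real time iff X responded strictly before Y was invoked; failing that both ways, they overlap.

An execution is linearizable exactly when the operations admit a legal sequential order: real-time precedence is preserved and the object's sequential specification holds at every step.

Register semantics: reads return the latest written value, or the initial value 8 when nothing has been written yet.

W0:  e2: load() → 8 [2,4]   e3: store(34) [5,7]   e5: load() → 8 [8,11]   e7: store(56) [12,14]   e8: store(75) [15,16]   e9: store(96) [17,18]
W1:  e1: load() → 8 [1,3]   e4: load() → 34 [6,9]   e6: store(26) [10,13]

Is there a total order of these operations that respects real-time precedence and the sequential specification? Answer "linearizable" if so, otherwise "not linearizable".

cut after 10 events: linearizable; cut after 11 events (e5 responds, time 11): not linearizable
real-time-consistent orders of the 5 completed operations: 6 — all fail the atomic register replay
completion choices over the 1 pending operation (e6) were checked; none helps
take e1, e2, e3, e4, e5 (pending dropped): step 5 already fails, because e5 load() → 8 cannot occur there
take e1, e2, e3, e5, e4 (pending dropped): step 4 already fails, because e5 load() → 8 cannot occur there

not linearizable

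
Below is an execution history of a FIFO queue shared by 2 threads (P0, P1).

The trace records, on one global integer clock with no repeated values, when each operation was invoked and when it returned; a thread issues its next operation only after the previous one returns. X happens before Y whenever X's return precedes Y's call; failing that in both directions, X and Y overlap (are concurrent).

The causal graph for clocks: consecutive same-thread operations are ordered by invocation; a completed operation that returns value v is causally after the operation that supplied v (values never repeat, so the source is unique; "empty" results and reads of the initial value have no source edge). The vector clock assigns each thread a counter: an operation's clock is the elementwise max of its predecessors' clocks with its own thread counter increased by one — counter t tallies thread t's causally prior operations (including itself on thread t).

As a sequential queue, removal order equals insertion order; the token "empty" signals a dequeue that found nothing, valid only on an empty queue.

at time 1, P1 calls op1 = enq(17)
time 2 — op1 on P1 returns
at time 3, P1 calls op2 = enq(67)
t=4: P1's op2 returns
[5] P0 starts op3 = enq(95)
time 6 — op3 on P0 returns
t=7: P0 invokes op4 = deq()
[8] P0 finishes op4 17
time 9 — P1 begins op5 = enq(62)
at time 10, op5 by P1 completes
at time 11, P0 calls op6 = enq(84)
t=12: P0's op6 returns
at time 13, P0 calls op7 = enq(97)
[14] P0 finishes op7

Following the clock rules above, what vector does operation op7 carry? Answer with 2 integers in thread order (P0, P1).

root op op1, invoked 1: fresh clock plus P1's own tick → (0, 1)
root op op3, invoked 5: fresh clock plus P0's own tick → (1, 0)
VC(op2, invoked at 3): max of VC(op1)=(0, 1), then +1 on thread P1 → (0, 2)
VC(op5, invoked at 9): max of VC(op2)=(0, 2), then +1 on thread P1 → (0, 3)
VC(op4, invoked at 7): max of VC(op1)=(0, 1), VC(op3)=(1, 0), then +1 on thread P0 → (2, 1)
VC(op6, invoked at 11): max of VC(op4)=(2, 1), then +1 on thread P0 → (3, 1)
VC(op7, invoked at 13): max of VC(op6)=(3, 1), then +1 on thread P0 → (4, 1)
target: VC(op7) = (4, 1)

(4, 1)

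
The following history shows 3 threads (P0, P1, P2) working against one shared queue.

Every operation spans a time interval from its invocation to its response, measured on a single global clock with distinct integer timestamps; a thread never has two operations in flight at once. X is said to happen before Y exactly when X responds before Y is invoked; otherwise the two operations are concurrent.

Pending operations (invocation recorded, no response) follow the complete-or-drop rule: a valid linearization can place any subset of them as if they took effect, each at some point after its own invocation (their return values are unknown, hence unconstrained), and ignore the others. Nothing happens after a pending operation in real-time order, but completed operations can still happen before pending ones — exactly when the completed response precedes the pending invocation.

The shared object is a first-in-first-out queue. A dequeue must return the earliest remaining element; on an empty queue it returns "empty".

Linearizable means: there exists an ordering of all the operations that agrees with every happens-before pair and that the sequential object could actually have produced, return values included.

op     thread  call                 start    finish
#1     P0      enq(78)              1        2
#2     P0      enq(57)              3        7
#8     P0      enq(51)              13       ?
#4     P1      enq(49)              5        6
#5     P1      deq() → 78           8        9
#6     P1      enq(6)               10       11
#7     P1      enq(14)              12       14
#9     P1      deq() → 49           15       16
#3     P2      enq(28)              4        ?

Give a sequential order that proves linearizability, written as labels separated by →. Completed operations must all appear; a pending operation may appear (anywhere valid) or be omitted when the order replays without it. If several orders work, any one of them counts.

step 1: #1 enq(78) — queue <78>
step 2: #4 enq(49) — queue <78,49>
step 3: #2 enq(57) — queue <78,49,57>
step 4: #3 enq(28) (pending, included) — queue <78,49,57,28>
step 5: #5 deq() → 78 — queue <49,57,28>
step 6: #6 enq(6) — queue <49,57,28,6>
step 7: #7 enq(14) — queue <49,57,28,6,14>
step 8: #8 enq(51) (pending, included) — queue <49,57,28,6,14,51>
step 9: #9 deq() → 49 — queue <57,28,6,14,51>

#1 → #4 → #2 → #3 → #5 → #6 → #7 → #8 → #9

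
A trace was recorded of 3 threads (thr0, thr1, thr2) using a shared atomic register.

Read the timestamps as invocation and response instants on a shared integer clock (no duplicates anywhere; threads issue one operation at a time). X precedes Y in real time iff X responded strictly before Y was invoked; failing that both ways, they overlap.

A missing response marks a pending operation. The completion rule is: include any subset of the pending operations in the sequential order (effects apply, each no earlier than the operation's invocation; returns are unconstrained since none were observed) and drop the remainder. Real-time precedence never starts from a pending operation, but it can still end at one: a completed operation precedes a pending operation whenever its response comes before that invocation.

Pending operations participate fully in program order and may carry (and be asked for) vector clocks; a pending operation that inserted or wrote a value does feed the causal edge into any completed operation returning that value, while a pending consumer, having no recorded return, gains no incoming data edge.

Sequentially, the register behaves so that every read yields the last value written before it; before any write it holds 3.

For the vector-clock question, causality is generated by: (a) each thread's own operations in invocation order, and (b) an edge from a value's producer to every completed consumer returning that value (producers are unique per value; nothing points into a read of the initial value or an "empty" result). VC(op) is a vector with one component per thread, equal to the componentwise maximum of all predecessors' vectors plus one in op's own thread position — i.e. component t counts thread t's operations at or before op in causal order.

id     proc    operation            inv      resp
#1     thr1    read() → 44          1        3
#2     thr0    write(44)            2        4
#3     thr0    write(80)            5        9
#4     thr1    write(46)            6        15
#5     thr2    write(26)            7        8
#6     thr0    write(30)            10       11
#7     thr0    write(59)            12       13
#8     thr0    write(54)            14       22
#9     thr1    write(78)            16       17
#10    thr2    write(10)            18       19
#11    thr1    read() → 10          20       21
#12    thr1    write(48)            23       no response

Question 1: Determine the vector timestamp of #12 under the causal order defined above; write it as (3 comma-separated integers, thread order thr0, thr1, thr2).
Answer: (1, 5, 2)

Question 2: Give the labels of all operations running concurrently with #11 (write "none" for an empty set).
Answer: #8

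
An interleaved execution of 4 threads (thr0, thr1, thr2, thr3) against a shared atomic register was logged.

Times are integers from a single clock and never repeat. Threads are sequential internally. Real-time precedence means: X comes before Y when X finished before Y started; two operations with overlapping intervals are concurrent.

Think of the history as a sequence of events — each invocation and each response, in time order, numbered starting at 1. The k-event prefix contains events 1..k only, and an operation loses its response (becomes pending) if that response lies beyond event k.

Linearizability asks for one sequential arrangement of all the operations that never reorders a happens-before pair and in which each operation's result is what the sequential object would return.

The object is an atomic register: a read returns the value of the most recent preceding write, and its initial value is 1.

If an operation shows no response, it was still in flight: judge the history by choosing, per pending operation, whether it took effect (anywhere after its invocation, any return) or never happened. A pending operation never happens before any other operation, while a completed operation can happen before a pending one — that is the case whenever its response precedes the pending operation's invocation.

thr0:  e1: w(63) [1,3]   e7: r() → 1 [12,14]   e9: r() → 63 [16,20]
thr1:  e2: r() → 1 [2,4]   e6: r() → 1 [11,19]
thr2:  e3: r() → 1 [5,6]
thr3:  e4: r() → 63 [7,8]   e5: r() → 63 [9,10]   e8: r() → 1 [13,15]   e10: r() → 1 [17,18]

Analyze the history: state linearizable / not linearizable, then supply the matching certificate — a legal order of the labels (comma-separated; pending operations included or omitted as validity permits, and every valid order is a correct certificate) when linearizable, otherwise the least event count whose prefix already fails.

not linearizable — minimal violating prefix: 6 events

the violation lands at event 6, e3's response at time 6: events 1..5 linearize, events 1..6 do not
3 completed operations, 2 real-time-consistent orders — every atomic register replay fails
sample order e1, e2, e3 stalls at step 2 — e2 r() → 1 has no legal effect
sample order e2, e1, e3 stalls at step 3 — e3 r() → 1 has no legal effect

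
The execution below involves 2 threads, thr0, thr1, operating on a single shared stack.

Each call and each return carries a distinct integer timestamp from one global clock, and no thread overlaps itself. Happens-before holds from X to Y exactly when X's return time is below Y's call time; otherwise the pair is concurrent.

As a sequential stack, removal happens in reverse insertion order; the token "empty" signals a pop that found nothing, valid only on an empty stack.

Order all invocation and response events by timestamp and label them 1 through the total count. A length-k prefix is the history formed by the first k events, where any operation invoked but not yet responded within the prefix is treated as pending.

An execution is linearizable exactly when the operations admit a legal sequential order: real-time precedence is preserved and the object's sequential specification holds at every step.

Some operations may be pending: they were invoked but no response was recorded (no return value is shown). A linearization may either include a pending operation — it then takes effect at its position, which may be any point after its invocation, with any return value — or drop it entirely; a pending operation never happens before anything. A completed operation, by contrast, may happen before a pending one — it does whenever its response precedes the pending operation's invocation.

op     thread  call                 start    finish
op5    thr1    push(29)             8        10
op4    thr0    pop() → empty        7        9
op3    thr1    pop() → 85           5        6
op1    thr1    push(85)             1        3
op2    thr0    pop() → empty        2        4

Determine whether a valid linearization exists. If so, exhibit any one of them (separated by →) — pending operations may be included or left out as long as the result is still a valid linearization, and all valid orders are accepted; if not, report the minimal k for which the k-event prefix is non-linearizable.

1. op2 pop() → empty, leaving stack <>
2. op1 push(85), leaving stack <85>
3. op3 pop() → 85, leaving stack <>
4. op4 pop() → empty, leaving stack <>
5. op5 push(29), leaving stack <29>

linearizable — witness: op2 → op1 → op3 → op4 → op5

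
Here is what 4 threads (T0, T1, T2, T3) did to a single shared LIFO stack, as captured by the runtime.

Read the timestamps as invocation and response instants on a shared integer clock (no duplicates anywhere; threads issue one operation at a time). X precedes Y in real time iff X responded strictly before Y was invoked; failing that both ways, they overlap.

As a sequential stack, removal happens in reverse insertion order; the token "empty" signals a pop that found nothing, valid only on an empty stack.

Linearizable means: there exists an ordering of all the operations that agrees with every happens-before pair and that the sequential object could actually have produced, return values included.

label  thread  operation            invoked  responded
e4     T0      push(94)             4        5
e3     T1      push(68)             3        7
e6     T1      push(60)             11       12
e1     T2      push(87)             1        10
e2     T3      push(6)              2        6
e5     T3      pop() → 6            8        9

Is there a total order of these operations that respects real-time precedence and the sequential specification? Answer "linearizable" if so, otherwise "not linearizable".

linearizable

one valid linearization: e1, e3, e4, e2, e5, e6
1. e1 push(87), leaving stack <87>
2. e3 push(68), leaving stack <87,68>
3. e4 push(94), leaving stack <87,68,94>
4. e2 push(6), leaving stack <87,68,94,6>
5. e5 pop() → 6, leaving stack <87,68,94>
6. e6 push(60), leaving stack <87,68,94,60>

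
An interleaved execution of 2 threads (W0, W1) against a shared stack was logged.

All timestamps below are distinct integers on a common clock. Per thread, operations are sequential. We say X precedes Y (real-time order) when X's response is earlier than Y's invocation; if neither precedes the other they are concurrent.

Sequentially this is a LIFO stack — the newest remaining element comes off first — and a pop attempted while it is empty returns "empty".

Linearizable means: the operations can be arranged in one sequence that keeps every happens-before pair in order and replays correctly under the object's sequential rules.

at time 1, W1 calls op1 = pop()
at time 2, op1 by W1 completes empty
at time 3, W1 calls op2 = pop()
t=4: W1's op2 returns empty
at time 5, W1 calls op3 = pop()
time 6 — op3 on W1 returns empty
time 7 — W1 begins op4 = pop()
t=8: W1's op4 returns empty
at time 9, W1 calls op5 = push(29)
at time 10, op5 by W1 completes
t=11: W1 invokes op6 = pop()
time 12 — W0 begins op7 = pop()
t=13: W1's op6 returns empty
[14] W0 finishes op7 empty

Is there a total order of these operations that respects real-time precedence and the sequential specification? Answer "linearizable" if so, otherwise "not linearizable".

not linearizable

prefix check: 1..13 passes, 1..14 fails once op7's time-14 response joins
all 2 real-time-respecting orders fail — 7 completed stack operations, no legal replay
for example op1, op2, op3, op4, op5, op6, op7 fails at step 6: op6 pop() → empty is not legal there
for example op1, op2, op3, op4, op5, op7, op6 fails at step 6: op7 pop() → empty is not legal there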